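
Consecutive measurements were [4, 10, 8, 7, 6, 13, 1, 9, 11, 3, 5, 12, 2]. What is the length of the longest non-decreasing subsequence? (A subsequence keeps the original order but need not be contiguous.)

Track the smallest tail for each achievable length (allowing ties):
4 → extends → [4]
10 → extends → [4, 10]
8 → replaces 10 → [4, 8]
7 → replaces 8 → [4, 7]
6 → replaces 7 → [4, 6]
13 → extends → [4, 6, 13]
1 → replaces 4 → [1, 6, 13]
9 → replaces 13 → [1, 6, 9]
11 → extends → [1, 6, 9, 11]
3 → replaces 6 → [1, 3, 9, 11]
5 → replaces 9 → [1, 3, 5, 11]
12 → extends → [1, 3, 5, 11, 12]
2 → replaces 3 → [1, 2, 5, 11, 12]
Five tails, so the longest non-decreasing subsequence has length 5 (e.g. 4, 8, 9, 11, 12).

5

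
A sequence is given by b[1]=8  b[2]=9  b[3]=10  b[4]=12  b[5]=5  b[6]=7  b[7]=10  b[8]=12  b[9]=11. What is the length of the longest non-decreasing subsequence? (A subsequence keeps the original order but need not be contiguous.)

Let dp[i] be the length of the longest such subsequence ending at index i:
i:      1  2  3  4  5  6  7  8  9
b[i]:   8  9 10 12  5  7 10 12 11
dp:     1  2  3  4  1  2  4  5  5
Maximum dp value is 5.

5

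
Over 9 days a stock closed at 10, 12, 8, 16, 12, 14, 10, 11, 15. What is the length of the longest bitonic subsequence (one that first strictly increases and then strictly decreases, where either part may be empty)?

5

inc[i] = longest strictly increasing subsequence ending at i; dec[i] = longest strictly decreasing subsequence starting at i:
i:      1  2  3  4  5  6  7  8  9
a[i]:  10 12  8 16 12 14 10 11 15
inc:    1  2  1  3  2  3  2  3  4
dec:    2  2  1  3  2  2  1  1  1
Best peak at i=4 (value 16): inc=3, dec=3, length 3+3−1 = 5.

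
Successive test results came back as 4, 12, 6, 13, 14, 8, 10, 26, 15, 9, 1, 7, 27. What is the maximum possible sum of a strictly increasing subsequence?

Let S[i] be the best sum of a strictly increasing subsequence ending at i:
i:      1  2  3  4  5  6  7  8  9 10 11 12 13
a[i]:   4 12  6 13 14  8 10 26 15  9  1  7 27
S:      4 16 10 29 43 18 28 69 58 27  1 17 96
Maximum is 96 (e.g. 4 + 12 + 13 + 14 + 26 + 27).

96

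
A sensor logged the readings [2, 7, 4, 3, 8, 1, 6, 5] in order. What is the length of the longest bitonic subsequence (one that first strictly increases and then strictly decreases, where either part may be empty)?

5

inc[i] = longest strictly increasing subsequence ending at i; dec[i] = longest strictly decreasing subsequence starting at i:
i:     1 2 3 4 5 6 7 8
a[i]:  2 7 4 3 8 1 6 5
inc:   1 2 2 2 3 1 3 3
dec:   2 4 3 2 3 1 2 1
Best peak at i=2 (value 7): inc=2, dec=4, length 2+4−1 = 5.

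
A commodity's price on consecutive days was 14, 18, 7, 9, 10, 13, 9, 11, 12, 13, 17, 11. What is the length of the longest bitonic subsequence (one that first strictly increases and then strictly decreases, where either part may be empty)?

8

inc[i] = longest strictly increasing subsequence ending at i; dec[i] = longest strictly decreasing subsequence starting at i:
i:      1  2  3  4  5  6  7  8  9 10 11 12
a[i]:  14 18  7  9 10 13  9 11 12 13 17 11
inc:    1  2  1  2  3  4  2  4  5  6  7  4
dec:    4  4  1  1  2  3  1  1  2  2  2  1
Best peak at i=11 (value 17): inc=7, dec=2, length 7+2−1 = 8.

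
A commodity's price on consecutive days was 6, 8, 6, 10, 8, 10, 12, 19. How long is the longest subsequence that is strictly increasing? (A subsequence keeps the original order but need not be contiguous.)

5

Let dp[i] be the length of the longest such subsequence ending at index i:
i:      1  2  3  4  5  6  7  8
a[i]:   6  8  6 10  8 10 12 19
dp:     1  2  1  3  2  3  4  5
Maximum dp value is 5.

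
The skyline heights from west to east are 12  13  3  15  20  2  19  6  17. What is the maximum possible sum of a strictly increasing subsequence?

Let S[i] be the best sum of a strictly increasing subsequence ending at i:
i:      1  2  3  4  5  6  7  8  9
a[i]:  12 13  3 15 20  2 19  6 17
S:     12 25  3 40 60  2 59  9 57
Maximum is 60 (e.g. 12 + 13 + 15 + 20).

60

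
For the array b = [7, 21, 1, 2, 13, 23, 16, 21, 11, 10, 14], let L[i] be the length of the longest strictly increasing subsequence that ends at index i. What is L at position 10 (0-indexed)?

dp[i] = 1 + max{dp[j] : j<i, b[j]<b[i]} (or 1 if no such j):
i:      0  1  2  3  4  5  6  7  8  9 10
b[i]:   7 21  1  2 13 23 16 21 11 10 14
dp:     1  2  1  2  3  4  4  5  3  3  4
At index 10 the value is 4.

4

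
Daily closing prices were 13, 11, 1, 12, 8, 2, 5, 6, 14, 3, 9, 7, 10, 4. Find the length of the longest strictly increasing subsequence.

6

Track the smallest tail for each achievable length (strict):
13 → extends → [13]
11 → replaces 13 → [11]
1 → replaces 11 → [1]
12 → extends → [1, 12]
8 → replaces 12 → [1, 8]
2 → replaces 8 → [1, 2]
5 → extends → [1, 2, 5]
6 → extends → [1, 2, 5, 6]
14 → extends → [1, 2, 5, 6, 14]
3 → replaces 5 → [1, 2, 3, 6, 14]
9 → replaces 14 → [1, 2, 3, 6, 9]
7 → replaces 9 → [1, 2, 3, 6, 7]
10 → extends → [1, 2, 3, 6, 7, 10]
4 → replaces 6 → [1, 2, 3, 4, 7, 10]
Six tails, so the longest strictly increasing subsequence has length 6 (e.g. 1, 2, 5, 6, 9, 10).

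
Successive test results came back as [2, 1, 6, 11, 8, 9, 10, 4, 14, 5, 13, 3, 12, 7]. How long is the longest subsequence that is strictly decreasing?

Negate each value so 'decreasing' becomes 'increasing', then run patience tails on the negated sequence:
-2 → extends → [-2]
-1 → extends → [-2, -1]
-6 → replaces -2 → [-6, -1]
-11 → replaces -6 → [-11, -1]
-8 → replaces -1 → [-11, -8]
-9 → replaces -8 → [-11, -9]
-10 → replaces -9 → [-11, -10]
-4 → extends → [-11, -10, -4]
-14 → replaces -11 → [-14, -10, -4]
-5 → replaces -4 → [-14, -10, -5]
-13 → replaces -10 → [-14, -13, -5]
-3 → extends → [-14, -13, -5, -3]
-12 → replaces -5 → [-14, -13, -12, -3]
-7 → replaces -3 → [-14, -13, -12, -7]
Four tails, so the longest strictly decreasing subsequence of the original has length 4.

4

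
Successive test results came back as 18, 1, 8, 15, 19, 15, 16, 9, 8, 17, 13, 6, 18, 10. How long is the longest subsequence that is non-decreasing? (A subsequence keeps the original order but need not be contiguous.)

Let dp[i] be the length of the longest such subsequence ending at index i:
i:      1  2  3  4  5  6  7  8  9 10 11 12 13 14
a[i]:  18  1  8 15 19 15 16  9  8 17 13  6 18 10
dp:     1  1  2  3  4  4  5  3  3  6  4  2  7  4
Maximum dp value is 7.

7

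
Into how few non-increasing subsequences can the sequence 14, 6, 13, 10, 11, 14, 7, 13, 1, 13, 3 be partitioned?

4

The minimum number of non-increasing subsequences covering a sequence equals the length of its longest strictly increasing subsequence.
LIS length is 4 (e.g. 6, 10, 11, 14), so 4 piles are needed.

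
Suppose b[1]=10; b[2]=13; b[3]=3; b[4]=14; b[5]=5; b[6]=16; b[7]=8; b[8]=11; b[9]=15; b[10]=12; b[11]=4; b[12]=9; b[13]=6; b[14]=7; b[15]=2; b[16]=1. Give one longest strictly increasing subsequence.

Patience tails give the LIS length; then backtrack through the dp parents:
10 → extends → [10]
13 → extends → [10, 13]
3 → replaces 10 → [3, 13]
14 → extends → [3, 13, 14]
5 → replaces 13 → [3, 5, 14]
16 → extends → [3, 5, 14, 16]
8 → replaces 14 → [3, 5, 8, 16]
11 → replaces 16 → [3, 5, 8, 11]
15 → extends → [3, 5, 8, 11, 15]
12 → replaces 15 → [3, 5, 8, 11, 12]
4 → replaces 5 → [3, 4, 8, 11, 12]
9 → replaces 11 → [3, 4, 8, 9, 12]
6 → replaces 8 → [3, 4, 6, 9, 12]
7 → replaces 9 → [3, 4, 6, 7, 12]
2 → replaces 3 → [2, 4, 6, 7, 12]
1 → replaces 2 → [1, 4, 6, 7, 12]
Length 5; one witness is 3, 5, 8, 11, 15.

3, 5, 8, 11, 15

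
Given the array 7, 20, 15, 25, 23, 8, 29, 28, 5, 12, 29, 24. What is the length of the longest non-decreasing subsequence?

5

Track the smallest tail for each achievable length (allowing ties):
7 → extends → [7]
20 → extends → [7, 20]
15 → replaces 20 → [7, 15]
25 → extends → [7, 15, 25]
23 → replaces 25 → [7, 15, 23]
8 → replaces 15 → [7, 8, 23]
29 → extends → [7, 8, 23, 29]
28 → replaces 29 → [7, 8, 23, 28]
5 → replaces 7 → [5, 8, 23, 28]
12 → replaces 23 → [5, 8, 12, 28]
29 → extends → [5, 8, 12, 28, 29]
24 → replaces 28 → [5, 8, 12, 24, 29]
Five tails, so the longest non-decreasing subsequence has length 5 (e.g. 7, 20, 25, 29, 29).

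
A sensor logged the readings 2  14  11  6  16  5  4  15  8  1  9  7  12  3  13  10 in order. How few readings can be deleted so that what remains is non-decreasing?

10

Fewest deletions = n − (longest non-decreasing subsequence).
i:      1  2  3  4  5  6  7  8  9 10 11 12 13 14 15 16
a[i]:   2 14 11  6 16  5  4 15  8  1  9  7 12  3 13 10
dp:     1  2  2  2  3  2  2  3  3  1  4  3  5  2  6  5
max dp = 6, so deletions = 16 − 6 = 10.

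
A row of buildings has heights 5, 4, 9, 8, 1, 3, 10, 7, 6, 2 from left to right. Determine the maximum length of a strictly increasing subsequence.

3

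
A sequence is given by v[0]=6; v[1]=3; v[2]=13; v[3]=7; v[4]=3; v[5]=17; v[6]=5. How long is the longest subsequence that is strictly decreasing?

Let dp[i] be the longest strictly decreasing subsequence ending at i:
i:      0  1  2  3  4  5  6
v[i]:   6  3 13  7  3 17  5
dp:     1  2  1  2  3  1  3
Maximum is 3.

3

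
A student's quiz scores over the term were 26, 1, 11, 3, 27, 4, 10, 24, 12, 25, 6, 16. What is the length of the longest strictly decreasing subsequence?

4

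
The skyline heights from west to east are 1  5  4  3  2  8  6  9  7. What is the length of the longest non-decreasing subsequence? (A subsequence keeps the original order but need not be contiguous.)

4

Let dp[i] be the length of the longest such subsequence ending at index i:
i:     1 2 3 4 5 6 7 8 9
a[i]:  1 5 4 3 2 8 6 9 7
dp:    1 2 2 2 2 3 3 4 4
Maximum dp value is 4.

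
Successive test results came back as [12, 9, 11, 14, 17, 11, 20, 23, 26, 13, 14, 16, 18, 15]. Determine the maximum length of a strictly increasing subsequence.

Track the smallest tail for each achievable length (strict):
12 → extends → [12]
9 → replaces 12 → [9]
11 → extends → [9, 11]
14 → extends → [9, 11, 14]
17 → extends → [9, 11, 14, 17]
11 → already a tail → [9, 11, 14, 17]
20 → extends → [9, 11, 14, 17, 20]
23 → extends → [9, 11, 14, 17, 20, 23]
26 → extends → [9, 11, 14, 17, 20, 23, 26]
13 → replaces 14 → [9, 11, 13, 17, 20, 23, 26]
14 → replaces 17 → [9, 11, 13, 14, 20, 23, 26]
16 → replaces 20 → [9, 11, 13, 14, 16, 23, 26]
18 → replaces 23 → [9, 11, 13, 14, 16, 18, 26]
15 → replaces 16 → [9, 11, 13, 14, 15, 18, 26]
Seven tails, so the longest strictly increasing subsequence has length 7 (e.g. 9, 11, 14, 17, 20, 23, 26).

7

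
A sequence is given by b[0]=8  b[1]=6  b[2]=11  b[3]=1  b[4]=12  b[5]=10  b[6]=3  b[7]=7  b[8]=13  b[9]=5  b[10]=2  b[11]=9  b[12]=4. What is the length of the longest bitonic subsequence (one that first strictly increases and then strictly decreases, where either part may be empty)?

7

inc[i] = longest strictly increasing subsequence ending at i; dec[i] = longest strictly decreasing subsequence starting at i:
i:      0  1  2  3  4  5  6  7  8  9 10 11 12
b[i]:   8  6 11  1 12 10  3  7 13  5  2  9  4
inc:    1  1  2  1  3  2  2  3  4  3  2  4  3
dec:    4  3  5  1  5  4  2  3  3  2  1  2  1
Best peak at i=4 (value 12): inc=3, dec=5, length 3+5−1 = 7.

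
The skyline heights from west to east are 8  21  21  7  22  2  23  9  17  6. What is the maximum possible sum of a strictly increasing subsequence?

74

Let S[i] be the best sum of a strictly increasing subsequence ending at i:
i:      1  2  3  4  5  6  7  8  9 10
a[i]:   8 21 21  7 22  2 23  9 17  6
S:      8 29 29  7 51  2 74 17 34  8
Maximum is 74 (e.g. 8 + 21 + 22 + 23).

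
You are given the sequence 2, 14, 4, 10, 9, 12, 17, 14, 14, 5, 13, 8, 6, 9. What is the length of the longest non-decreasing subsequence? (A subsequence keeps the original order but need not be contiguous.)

Track the smallest tail for each achievable length (allowing ties):
2 → extends → [2]
14 → extends → [2, 14]
4 → replaces 14 → [2, 4]
10 → extends → [2, 4, 10]
9 → replaces 10 → [2, 4, 9]
12 → extends → [2, 4, 9, 12]
17 → extends → [2, 4, 9, 12, 17]
14 → replaces 17 → [2, 4, 9, 12, 14]
14 → extends → [2, 4, 9, 12, 14, 14]
5 → replaces 9 → [2, 4, 5, 12, 14, 14]
13 → replaces 14 → [2, 4, 5, 12, 13, 14]
8 → replaces 12 → [2, 4, 5, 8, 13, 14]
6 → replaces 8 → [2, 4, 5, 6, 13, 14]
9 → replaces 13 → [2, 4, 5, 6, 9, 14]
Six tails, so the longest non-decreasing subsequence has length 6 (e.g. 2, 4, 10, 12, 14, 14).

6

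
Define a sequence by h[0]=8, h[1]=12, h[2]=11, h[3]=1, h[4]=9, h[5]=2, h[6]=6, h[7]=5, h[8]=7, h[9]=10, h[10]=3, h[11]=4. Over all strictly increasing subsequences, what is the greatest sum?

27

Let S[i] be the best sum of a strictly increasing subsequence ending at i:
i:      0  1  2  3  4  5  6  7  8  9 10 11
h[i]:   8 12 11  1  9  2  6  5  7 10  3  4
S:      8 20 19  1 17  3  9  8 16 27  6 10
Maximum is 27 (e.g. 8 + 9 + 10).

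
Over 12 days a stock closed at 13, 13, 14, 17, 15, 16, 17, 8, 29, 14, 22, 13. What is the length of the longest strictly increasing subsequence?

6

Track the smallest tail for each achievable length (strict):
13 → extends → [13]
13 → already a tail → [13]
14 → extends → [13, 14]
17 → extends → [13, 14, 17]
15 → replaces 17 → [13, 14, 15]
16 → extends → [13, 14, 15, 16]
17 → extends → [13, 14, 15, 16, 17]
8 → replaces 13 → [8, 14, 15, 16, 17]
29 → extends → [8, 14, 15, 16, 17, 29]
14 → already a tail → [8, 14, 15, 16, 17, 29]
22 → replaces 29 → [8, 14, 15, 16, 17, 22]
13 → replaces 14 → [8, 13, 15, 16, 17, 22]
Six tails, so the longest strictly increasing subsequence has length 6 (e.g. 13, 14, 15, 16, 17, 29).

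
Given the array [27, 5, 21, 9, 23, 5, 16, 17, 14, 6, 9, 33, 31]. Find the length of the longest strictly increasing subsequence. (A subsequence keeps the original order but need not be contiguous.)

5

Track the smallest tail for each achievable length (strict):
27 → extends → [27]
5 → replaces 27 → [5]
21 → extends → [5, 21]
9 → replaces 21 → [5, 9]
23 → extends → [5, 9, 23]
5 → already a tail → [5, 9, 23]
16 → replaces 23 → [5, 9, 16]
17 → extends → [5, 9, 16, 17]
14 → replaces 16 → [5, 9, 14, 17]
6 → replaces 9 → [5, 6, 14, 17]
9 → replaces 14 → [5, 6, 9, 17]
33 → extends → [5, 6, 9, 17, 33]
31 → replaces 33 → [5, 6, 9, 17, 31]
Five tails, so the longest strictly increasing subsequence has length 5 (e.g. 5, 9, 16, 17, 33).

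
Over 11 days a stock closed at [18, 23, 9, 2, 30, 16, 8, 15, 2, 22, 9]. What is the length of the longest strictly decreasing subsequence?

4

Let dp[i] be the longest strictly decreasing subsequence ending at i:
i:      1  2  3  4  5  6  7  8  9 10 11
a[i]:  18 23  9  2 30 16  8 15  2 22  9
dp:     1  1  2  3  1  2  3  3  4  2  4
Maximum is 4.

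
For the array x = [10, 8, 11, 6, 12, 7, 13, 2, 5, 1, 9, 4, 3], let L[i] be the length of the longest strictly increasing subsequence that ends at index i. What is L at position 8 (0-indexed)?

dp[i] = 1 + max{dp[j] : j<i, x[j]<x[i]} (or 1 if no such j):
i:      0  1  2  3  4  5  6  7  8  9 10 11 12
x[i]:  10  8 11  6 12  7 13  2  5  1  9  4  3
dp:     1  1  2  1  3  2  4  1  2  1  3  2  2
At index 8 the value is 2.

2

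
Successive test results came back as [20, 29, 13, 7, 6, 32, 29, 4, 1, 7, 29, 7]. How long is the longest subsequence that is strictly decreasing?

6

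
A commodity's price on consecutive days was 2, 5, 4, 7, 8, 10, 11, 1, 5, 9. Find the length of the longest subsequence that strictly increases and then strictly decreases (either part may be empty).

7

inc[i] = longest strictly increasing subsequence ending at i; dec[i] = longest strictly decreasing subsequence starting at i:
i:      1  2  3  4  5  6  7  8  9 10
a[i]:   2  5  4  7  8 10 11  1  5  9
inc:    1  2  2  3  4  5  6  1  3  5
dec:    2  3  2  2  2  2  2  1  1  1
Best peak at i=7 (value 11): inc=6, dec=2, length 6+2−1 = 7.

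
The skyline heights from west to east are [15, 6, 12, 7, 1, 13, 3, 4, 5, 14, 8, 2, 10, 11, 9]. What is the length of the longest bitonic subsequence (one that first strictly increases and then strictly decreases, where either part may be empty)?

inc[i] = longest strictly increasing subsequence ending at i; dec[i] = longest strictly decreasing subsequence starting at i:
i:      1  2  3  4  5  6  7  8  9 10 11 12 13 14 15
a[i]:  15  6 12  7  1 13  3  4  5 14  8  2 10 11  9
inc:    1  1  2  2  1  3  2  3  4  5  5  2  6  7  6
dec:    5  3  4  3  1  3  2  2  2  3  2  1  2  2  1
Best peak at i=14 (value 11): inc=7, dec=2, length 7+2−1 = 8.

8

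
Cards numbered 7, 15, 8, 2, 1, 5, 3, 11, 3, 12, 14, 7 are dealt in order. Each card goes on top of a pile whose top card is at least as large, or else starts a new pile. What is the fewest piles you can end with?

5

Place each on the leftmost legal pile:
7 → new pile 1 (tops now [7])
15 → new pile 2 (tops now [7, 15])
8 → pile 2 (tops now [7, 8])
2 → pile 1 (tops now [2, 8])
1 → pile 1 (tops now [1, 8])
5 → pile 2 (tops now [1, 5])
3 → pile 2 (tops now [1, 3])
11 → new pile 3 (tops now [1, 3, 11])
3 → pile 2 (tops now [1, 3, 11])
12 → new pile 4 (tops now [1, 3, 11, 12])
14 → new pile 5 (tops now [1, 3, 11, 12, 14])
7 → pile 3 (tops now [1, 3, 7, 12, 14])
Five piles.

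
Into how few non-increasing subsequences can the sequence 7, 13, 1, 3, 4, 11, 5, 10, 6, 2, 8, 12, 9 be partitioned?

The minimum number of non-increasing subsequences covering a sequence equals the length of its longest strictly increasing subsequence.
LIS length is 7 (e.g. 1, 3, 4, 5, 6, 8, 12), so 7 piles are needed.

7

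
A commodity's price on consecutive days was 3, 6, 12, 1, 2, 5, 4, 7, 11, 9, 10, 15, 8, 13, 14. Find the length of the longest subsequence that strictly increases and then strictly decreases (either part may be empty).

inc[i] = longest strictly increasing subsequence ending at i; dec[i] = longest strictly decreasing subsequence starting at i:
i:      1  2  3  4  5  6  7  8  9 10 11 12 13 14 15
a[i]:   3  6 12  1  2  5  4  7 11  9 10 15  8 13 14
inc:    1  2  3  1  2  3  3  4  5  5  6  7  5  7  8
dec:    2  3  4  1  1  2  1  1  3  2  2  2  1  1  1
Best peak at i=12 (value 15): inc=7, dec=2, length 7+2−1 = 8.

8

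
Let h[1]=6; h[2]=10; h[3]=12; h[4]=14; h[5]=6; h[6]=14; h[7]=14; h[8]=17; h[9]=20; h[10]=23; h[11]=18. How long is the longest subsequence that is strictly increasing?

7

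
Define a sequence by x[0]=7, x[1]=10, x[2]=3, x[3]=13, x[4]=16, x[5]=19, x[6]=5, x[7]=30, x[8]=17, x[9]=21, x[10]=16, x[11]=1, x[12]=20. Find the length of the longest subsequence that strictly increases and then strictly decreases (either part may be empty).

inc[i] = longest strictly increasing subsequence ending at i; dec[i] = longest strictly decreasing subsequence starting at i:
i:      0  1  2  3  4  5  6  7  8  9 10 11 12
x[i]:   7 10  3 13 16 19  5 30 17 21 16  1 20
inc:    1  2  1  3  4  5  2  6  5  6  4  1  6
dec:    3  3  2  3  3  4  2  4  3  3  2  1  1
Best peak at i=7 (value 30): inc=6, dec=4, length 6+4−1 = 9.

9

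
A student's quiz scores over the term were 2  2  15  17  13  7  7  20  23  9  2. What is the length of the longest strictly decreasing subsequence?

4

Negate each value so 'decreasing' becomes 'increasing', then run patience tails on the negated sequence:
-2 → extends → [-2]
-2 → already a tail → [-2]
-15 → replaces -2 → [-15]
-17 → replaces -15 → [-17]
-13 → extends → [-17, -13]
-7 → extends → [-17, -13, -7]
-7 → already a tail → [-17, -13, -7]
-20 → replaces -17 → [-20, -13, -7]
-23 → replaces -20 → [-23, -13, -7]
-9 → replaces -7 → [-23, -13, -9]
-2 → extends → [-23, -13, -9, -2]
Four tails, so the longest strictly decreasing subsequence of the original has length 4.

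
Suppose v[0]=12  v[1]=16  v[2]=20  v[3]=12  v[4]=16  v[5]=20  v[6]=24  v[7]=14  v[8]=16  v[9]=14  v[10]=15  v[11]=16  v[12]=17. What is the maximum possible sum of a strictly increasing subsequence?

Let S[i] be the best sum of a strictly increasing subsequence ending at i:
i:      0  1  2  3  4  5  6  7  8  9 10 11 12
v[i]:  12 16 20 12 16 20 24 14 16 14 15 16 17
S:     12 28 48 12 28 48 72 26 42 26 41 57 74
Maximum is 74 (e.g. 12 + 14 + 15 + 16 + 17).

74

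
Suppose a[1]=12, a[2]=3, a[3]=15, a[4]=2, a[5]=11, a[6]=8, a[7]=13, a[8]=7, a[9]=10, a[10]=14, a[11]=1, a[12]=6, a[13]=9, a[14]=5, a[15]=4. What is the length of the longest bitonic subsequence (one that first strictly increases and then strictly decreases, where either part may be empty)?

8

inc[i] = longest strictly increasing subsequence ending at i; dec[i] = longest strictly decreasing subsequence starting at i:
i:      1  2  3  4  5  6  7  8  9 10 11 12 13 14 15
a[i]:  12  3 15  2 11  8 13  7 10 14  1  6  9  5  4
inc:    1  1  2  1  2  2  3  2  3  4  1  2  3  2  2
dec:    7  3  7  2  6  5  5  4  4  4  1  3  3  2  1
Best peak at i=3 (value 15): inc=2, dec=7, length 2+7−1 = 8.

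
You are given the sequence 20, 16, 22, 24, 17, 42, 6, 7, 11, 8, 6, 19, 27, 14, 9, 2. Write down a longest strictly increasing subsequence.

6, 7, 11, 19, 27

Patience tails give the LIS length; then backtrack through the dp parents:
20 → extends → [20]
16 → replaces 20 → [16]
22 → extends → [16, 22]
24 → extends → [16, 22, 24]
17 → replaces 22 → [16, 17, 24]
42 → extends → [16, 17, 24, 42]
6 → replaces 16 → [6, 17, 24, 42]
7 → replaces 17 → [6, 7, 24, 42]
11 → replaces 24 → [6, 7, 11, 42]
8 → replaces 11 → [6, 7, 8, 42]
6 → already a tail → [6, 7, 8, 42]
19 → replaces 42 → [6, 7, 8, 19]
27 → extends → [6, 7, 8, 19, 27]
14 → replaces 19 → [6, 7, 8, 14, 27]
9 → replaces 14 → [6, 7, 8, 9, 27]
2 → replaces 6 → [2, 7, 8, 9, 27]
Length 5; one witness is 6, 7, 11, 19, 27.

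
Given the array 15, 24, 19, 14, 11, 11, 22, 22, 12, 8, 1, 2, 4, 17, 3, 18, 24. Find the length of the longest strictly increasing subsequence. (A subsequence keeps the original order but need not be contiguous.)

Track the smallest tail for each achievable length (strict):
15 → extends → [15]
24 → extends → [15, 24]
19 → replaces 24 → [15, 19]
14 → replaces 15 → [14, 19]
11 → replaces 14 → [11, 19]
11 → already a tail → [11, 19]
22 → extends → [11, 19, 22]
22 → already a tail → [11, 19, 22]
12 → replaces 19 → [11, 12, 22]
8 → replaces 11 → [8, 12, 22]
1 → replaces 8 → [1, 12, 22]
2 → replaces 12 → [1, 2, 22]
4 → replaces 22 → [1, 2, 4]
17 → extends → [1, 2, 4, 17]
3 → replaces 4 → [1, 2, 3, 17]
18 → extends → [1, 2, 3, 17, 18]
24 → extends → [1, 2, 3, 17, 18, 24]
Six tails, so the longest strictly increasing subsequence has length 6 (e.g. 1, 2, 4, 17, 18, 24).

6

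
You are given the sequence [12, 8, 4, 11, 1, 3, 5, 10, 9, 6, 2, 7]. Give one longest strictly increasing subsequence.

1, 3, 5, 6, 7

Patience tails give the LIS length; then backtrack through the dp parents:
12 → extends → [12]
8 → replaces 12 → [8]
4 → replaces 8 → [4]
11 → extends → [4, 11]
1 → replaces 4 → [1, 11]
3 → replaces 11 → [1, 3]
5 → extends → [1, 3, 5]
10 → extends → [1, 3, 5, 10]
9 → replaces 10 → [1, 3, 5, 9]
6 → replaces 9 → [1, 3, 5, 6]
2 → replaces 3 → [1, 2, 5, 6]
7 → extends → [1, 2, 5, 6, 7]
Length 5; one witness is 1, 3, 5, 6, 7.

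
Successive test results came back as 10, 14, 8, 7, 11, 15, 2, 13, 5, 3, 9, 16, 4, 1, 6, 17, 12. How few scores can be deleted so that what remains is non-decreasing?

Fewest deletions = n − (longest non-decreasing subsequence).
i:      1  2  3  4  5  6  7  8  9 10 11 12 13 14 15 16 17
a[i]:  10 14  8  7 11 15  2 13  5  3  9 16  4  1  6 17 12
dp:     1  2  1  1  2  3  1  3  2  2  3  4  3  1  4  5  5
max dp = 5, so deletions = 17 − 5 = 12.

12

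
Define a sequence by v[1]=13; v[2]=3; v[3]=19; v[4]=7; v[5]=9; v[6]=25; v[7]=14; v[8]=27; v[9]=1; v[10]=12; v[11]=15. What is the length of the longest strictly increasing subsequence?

5

Track the smallest tail for each achievable length (strict):
13 → extends → [13]
3 → replaces 13 → [3]
19 → extends → [3, 19]
7 → replaces 19 → [3, 7]
9 → extends → [3, 7, 9]
25 → extends → [3, 7, 9, 25]
14 → replaces 25 → [3, 7, 9, 14]
27 → extends → [3, 7, 9, 14, 27]
1 → replaces 3 → [1, 7, 9, 14, 27]
12 → replaces 14 → [1, 7, 9, 12, 27]
15 → replaces 27 → [1, 7, 9, 12, 15]
Five tails, so the longest strictly increasing subsequence has length 5 (e.g. 3, 7, 9, 25, 27).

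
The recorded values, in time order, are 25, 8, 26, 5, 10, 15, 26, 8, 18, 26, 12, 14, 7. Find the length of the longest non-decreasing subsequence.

5

Let dp[i] be the length of the longest such subsequence ending at index i:
i:      1  2  3  4  5  6  7  8  9 10 11 12 13
a[i]:  25  8 26  5 10 15 26  8 18 26 12 14  7
dp:     1  1  2  1  2  3  4  2  4  5  3  4  2
Maximum dp value is 5.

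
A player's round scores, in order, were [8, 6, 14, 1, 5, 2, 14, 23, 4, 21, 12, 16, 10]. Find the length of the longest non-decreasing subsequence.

Let dp[i] be the length of the longest such subsequence ending at index i:
i:      1  2  3  4  5  6  7  8  9 10 11 12 13
a[i]:   8  6 14  1  5  2 14 23  4 21 12 16 10
dp:     1  1  2  1  2  2  3  4  3  4  4  5  4
Maximum dp value is 5.

5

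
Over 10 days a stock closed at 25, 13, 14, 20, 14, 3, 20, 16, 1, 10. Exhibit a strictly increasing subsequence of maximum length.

13, 14, 20

Patience tails give the LIS length; then backtrack through the dp parents:
25 → extends → [25]
13 → replaces 25 → [13]
14 → extends → [13, 14]
20 → extends → [13, 14, 20]
14 → already a tail → [13, 14, 20]
3 → replaces 13 → [3, 14, 20]
20 → already a tail → [3, 14, 20]
16 → replaces 20 → [3, 14, 16]
1 → replaces 3 → [1, 14, 16]
10 → replaces 14 → [1, 10, 16]
Length 3; one witness is 13, 14, 20.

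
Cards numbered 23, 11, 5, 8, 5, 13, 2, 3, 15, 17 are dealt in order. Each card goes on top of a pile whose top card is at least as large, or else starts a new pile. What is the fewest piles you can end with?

5

Place each on the leftmost legal pile:
23 → new pile 1 (tops now [23])
11 → pile 1 (tops now [11])
5 → pile 1 (tops now [5])
8 → new pile 2 (tops now [5, 8])
5 → pile 1 (tops now [5, 8])
13 → new pile 3 (tops now [5, 8, 13])
2 → pile 1 (tops now [2, 8, 13])
3 → pile 2 (tops now [2, 3, 13])
15 → new pile 4 (tops now [2, 3, 13, 15])
17 → new pile 5 (tops now [2, 3, 13, 15, 17])
Five piles.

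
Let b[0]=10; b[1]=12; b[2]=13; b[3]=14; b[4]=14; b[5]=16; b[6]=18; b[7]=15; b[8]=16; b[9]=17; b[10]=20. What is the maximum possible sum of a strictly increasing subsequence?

117

Let S[i] be the best sum of a strictly increasing subsequence ending at i:
i:       0   1   2   3   4   5   6   7   8   9  10
b[i]:   10  12  13  14  14  16  18  15  16  17  20
S:      10  22  35  49  49  65  83  64  80  97 117
Maximum is 117 (e.g. 10 + 12 + 13 + 14 + 15 + 16 + 17 + 20).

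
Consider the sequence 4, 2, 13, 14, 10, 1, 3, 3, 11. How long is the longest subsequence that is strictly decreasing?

3

Negate each value so 'decreasing' becomes 'increasing', then run patience tails on the negated sequence:
-4 → extends → [-4]
-2 → extends → [-4, -2]
-13 → replaces -4 → [-13, -2]
-14 → replaces -13 → [-14, -2]
-10 → replaces -2 → [-14, -10]
-1 → extends → [-14, -10, -1]
-3 → replaces -1 → [-14, -10, -3]
-3 → already a tail → [-14, -10, -3]
-11 → replaces -10 → [-14, -11, -3]
Three tails, so the longest strictly decreasing subsequence of the original has length 3.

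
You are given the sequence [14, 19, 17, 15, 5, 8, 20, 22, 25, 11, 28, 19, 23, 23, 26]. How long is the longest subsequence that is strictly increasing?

6

Track the smallest tail for each achievable length (strict):
14 → extends → [14]
19 → extends → [14, 19]
17 → replaces 19 → [14, 17]
15 → replaces 17 → [14, 15]
5 → replaces 14 → [5, 15]
8 → replaces 15 → [5, 8]
20 → extends → [5, 8, 20]
22 → extends → [5, 8, 20, 22]
25 → extends → [5, 8, 20, 22, 25]
11 → replaces 20 → [5, 8, 11, 22, 25]
28 → extends → [5, 8, 11, 22, 25, 28]
19 → replaces 22 → [5, 8, 11, 19, 25, 28]
23 → replaces 25 → [5, 8, 11, 19, 23, 28]
23 → already a tail → [5, 8, 11, 19, 23, 28]
26 → replaces 28 → [5, 8, 11, 19, 23, 26]
Six tails, so the longest strictly increasing subsequence has length 6 (e.g. 14, 19, 20, 22, 25, 28).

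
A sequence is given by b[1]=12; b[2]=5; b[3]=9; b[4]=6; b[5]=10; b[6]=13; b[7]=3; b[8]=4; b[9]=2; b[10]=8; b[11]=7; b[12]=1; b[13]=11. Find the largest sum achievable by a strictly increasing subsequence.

37

Let S[i] be the best sum of a strictly increasing subsequence ending at i:
i:      1  2  3  4  5  6  7  8  9 10 11 12 13
b[i]:  12  5  9  6 10 13  3  4  2  8  7  1 11
S:     12  5 14 11 24 37  3  7  2 19 18  1 35
Maximum is 37 (e.g. 5 + 9 + 10 + 13).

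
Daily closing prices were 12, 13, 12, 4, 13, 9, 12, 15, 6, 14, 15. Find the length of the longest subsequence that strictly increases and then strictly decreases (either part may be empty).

5

inc[i] = longest strictly increasing subsequence ending at i; dec[i] = longest strictly decreasing subsequence starting at i:
i:      1  2  3  4  5  6  7  8  9 10 11
a[i]:  12 13 12  4 13  9 12 15  6 14 15
inc:    1  2  1  1  2  2  3  4  2  4  5
dec:    3  4  3  1  3  2  2  2  1  1  1
Best peak at i=2 (value 13): inc=2, dec=4, length 2+4−1 = 5.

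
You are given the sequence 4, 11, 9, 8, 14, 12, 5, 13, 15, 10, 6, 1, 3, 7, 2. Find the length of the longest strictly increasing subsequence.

5

Let dp[i] be the length of the longest such subsequence ending at index i:
i:      1  2  3  4  5  6  7  8  9 10 11 12 13 14 15
a[i]:   4 11  9  8 14 12  5 13 15 10  6  1  3  7  2
dp:     1  2  2  2  3  3  2  4  5  3  3  1  2  4  2
Maximum dp value is 5.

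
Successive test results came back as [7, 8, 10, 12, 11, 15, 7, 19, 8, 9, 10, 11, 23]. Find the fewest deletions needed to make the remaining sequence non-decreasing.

6

Fewest deletions = n − (longest non-decreasing subsequence).
i:      1  2  3  4  5  6  7  8  9 10 11 12 13
a[i]:   7  8 10 12 11 15  7 19  8  9 10 11 23
dp:     1  2  3  4  4  5  2  6  3  4  5  6  7
max dp = 7, so deletions = 13 − 7 = 6.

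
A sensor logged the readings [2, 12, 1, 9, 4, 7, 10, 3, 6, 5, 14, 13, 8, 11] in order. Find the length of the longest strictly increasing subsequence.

5

Let dp[i] be the length of the longest such subsequence ending at index i:
i:      1  2  3  4  5  6  7  8  9 10 11 12 13 14
a[i]:   2 12  1  9  4  7 10  3  6  5 14 13  8 11
dp:     1  2  1  2  2  3  4  2  3  3  5  5  4  5
Maximum dp value is 5.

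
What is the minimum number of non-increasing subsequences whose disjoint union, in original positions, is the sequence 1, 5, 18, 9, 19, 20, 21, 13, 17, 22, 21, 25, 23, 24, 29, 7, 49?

Place each on the leftmost legal pile:
1 → new pile 1 (tops now [1])
5 → new pile 2 (tops now [1, 5])
18 → new pile 3 (tops now [1, 5, 18])
9 → pile 3 (tops now [1, 5, 9])
19 → new pile 4 (tops now [1, 5, 9, 19])
20 → new pile 5 (tops now [1, 5, 9, 19, 20])
21 → new pile 6 (tops now [1, 5, 9, 19, 20, 21])
13 → pile 4 (tops now [1, 5, 9, 13, 20, 21])
17 → pile 5 (tops now [1, 5, 9, 13, 17, 21])
22 → new pile 7 (tops now [1, 5, 9, 13, 17, 21, 22])
21 → pile 6 (tops now [1, 5, 9, 13, 17, 21, 22])
25 → new pile 8 (tops now [1, 5, 9, 13, 17, 21, 22, 25])
23 → pile 8 (tops now [1, 5, 9, 13, 17, 21, 22, 23])
24 → new pile 9 (tops now [1, 5, 9, 13, 17, 21, 22, 23, 24])
29 → new pile 10 (tops now [1, 5, 9, 13, 17, 21, 22, 23, 24, 29])
7 → pile 3 (tops now [1, 5, 7, 13, 17, 21, 22, 23, 24, 29])
49 → new pile 11 (tops now [1, 5, 7, 13, 17, 21, 22, 23, 24, 29, 49])
Eleven piles.

11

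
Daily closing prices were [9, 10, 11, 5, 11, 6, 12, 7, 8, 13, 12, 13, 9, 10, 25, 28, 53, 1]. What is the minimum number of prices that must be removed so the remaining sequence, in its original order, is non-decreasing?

8

Fewest deletions = n − (longest non-decreasing subsequence).
Patience tails:
9 → extends → [9]
10 → extends → [9, 10]
11 → extends → [9, 10, 11]
5 → replaces 9 → [5, 10, 11]
11 → extends → [5, 10, 11, 11]
6 → replaces 10 → [5, 6, 11, 11]
12 → extends → [5, 6, 11, 11, 12]
7 → replaces 11 → [5, 6, 7, 11, 12]
8 → replaces 11 → [5, 6, 7, 8, 12]
13 → extends → [5, 6, 7, 8, 12, 13]
12 → replaces 13 → [5, 6, 7, 8, 12, 12]
13 → extends → [5, 6, 7, 8, 12, 12, 13]
9 → replaces 12 → [5, 6, 7, 8, 9, 12, 13]
10 → replaces 12 → [5, 6, 7, 8, 9, 10, 13]
25 → extends → [5, 6, 7, 8, 9, 10, 13, 25]
28 → extends → [5, 6, 7, 8, 9, 10, 13, 25, 28]
53 → extends → [5, 6, 7, 8, 9, 10, 13, 25, 28, 53]
1 → replaces 5 → [1, 6, 7, 8, 9, 10, 13, 25, 28, 53]
Longest non-decreasing subsequence has length 10, so deletions = 18 − 10 = 8.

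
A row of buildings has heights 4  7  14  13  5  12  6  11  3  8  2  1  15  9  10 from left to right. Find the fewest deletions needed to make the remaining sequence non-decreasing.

Fewest deletions = n − (longest non-decreasing subsequence).
i:      1  2  3  4  5  6  7  8  9 10 11 12 13 14 15
a[i]:   4  7 14 13  5 12  6 11  3  8  2  1 15  9 10
dp:     1  2  3  3  2  3  3  4  1  4  1  1  5  5  6
max dp = 6, so deletions = 15 − 6 = 9.

9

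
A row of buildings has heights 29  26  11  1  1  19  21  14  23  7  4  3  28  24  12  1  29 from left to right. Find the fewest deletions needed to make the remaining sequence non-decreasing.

10

Fewest deletions = n − (longest non-decreasing subsequence).
Patience tails:
29 → extends → [29]
26 → replaces 29 → [26]
11 → replaces 26 → [11]
1 → replaces 11 → [1]
1 → extends → [1, 1]
19 → extends → [1, 1, 19]
21 → extends → [1, 1, 19, 21]
14 → replaces 19 → [1, 1, 14, 21]
23 → extends → [1, 1, 14, 21, 23]
7 → replaces 14 → [1, 1, 7, 21, 23]
4 → replaces 7 → [1, 1, 4, 21, 23]
3 → replaces 4 → [1, 1, 3, 21, 23]
28 → extends → [1, 1, 3, 21, 23, 28]
24 → replaces 28 → [1, 1, 3, 21, 23, 24]
12 → replaces 21 → [1, 1, 3, 12, 23, 24]
1 → replaces 3 → [1, 1, 1, 12, 23, 24]
29 → extends → [1, 1, 1, 12, 23, 24, 29]
Longest non-decreasing subsequence has length 7, so deletions = 17 − 7 = 10.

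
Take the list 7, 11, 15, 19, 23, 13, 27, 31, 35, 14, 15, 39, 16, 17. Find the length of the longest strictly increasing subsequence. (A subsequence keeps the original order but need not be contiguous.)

Let dp[i] be the length of the longest such subsequence ending at index i:
i:      1  2  3  4  5  6  7  8  9 10 11 12 13 14
a[i]:   7 11 15 19 23 13 27 31 35 14 15 39 16 17
dp:     1  2  3  4  5  3  6  7  8  4  5  9  6  7
Maximum dp value is 9.

9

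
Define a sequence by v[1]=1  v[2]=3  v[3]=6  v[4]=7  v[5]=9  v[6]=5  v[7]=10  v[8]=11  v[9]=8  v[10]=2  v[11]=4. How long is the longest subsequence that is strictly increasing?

Track the smallest tail for each achievable length (strict):
1 → extends → [1]
3 → extends → [1, 3]
6 → extends → [1, 3, 6]
7 → extends → [1, 3, 6, 7]
9 → extends → [1, 3, 6, 7, 9]
5 → replaces 6 → [1, 3, 5, 7, 9]
10 → extends → [1, 3, 5, 7, 9, 10]
11 → extends → [1, 3, 5, 7, 9, 10, 11]
8 → replaces 9 → [1, 3, 5, 7, 8, 10, 11]
2 → replaces 3 → [1, 2, 5, 7, 8, 10, 11]
4 → replaces 5 → [1, 2, 4, 7, 8, 10, 11]
Seven tails, so the longest strictly increasing subsequence has length 7 (e.g. 1, 3, 6, 7, 9, 10, 11).

7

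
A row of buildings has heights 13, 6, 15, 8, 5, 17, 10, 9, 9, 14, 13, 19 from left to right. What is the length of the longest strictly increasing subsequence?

Track the smallest tail for each achievable length (strict):
13 → extends → [13]
6 → replaces 13 → [6]
15 → extends → [6, 15]
8 → replaces 15 → [6, 8]
5 → replaces 6 → [5, 8]
17 → extends → [5, 8, 17]
10 → replaces 17 → [5, 8, 10]
9 → replaces 10 → [5, 8, 9]
9 → already a tail → [5, 8, 9]
14 → extends → [5, 8, 9, 14]
13 → replaces 14 → [5, 8, 9, 13]
19 → extends → [5, 8, 9, 13, 19]
Five tails, so the longest strictly increasing subsequence has length 5 (e.g. 6, 8, 10, 14, 19).

5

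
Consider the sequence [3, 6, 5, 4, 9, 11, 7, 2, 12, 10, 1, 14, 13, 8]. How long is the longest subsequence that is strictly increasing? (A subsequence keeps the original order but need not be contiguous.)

Let dp[i] be the length of the longest such subsequence ending at index i:
i:      1  2  3  4  5  6  7  8  9 10 11 12 13 14
a[i]:   3  6  5  4  9 11  7  2 12 10  1 14 13  8
dp:     1  2  2  2  3  4  3  1  5  4  1  6  6  4
Maximum dp value is 6.

6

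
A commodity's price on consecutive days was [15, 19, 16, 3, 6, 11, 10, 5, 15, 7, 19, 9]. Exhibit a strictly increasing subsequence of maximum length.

Patience tails give the LIS length; then backtrack through the dp parents:
15 → extends → [15]
19 → extends → [15, 19]
16 → replaces 19 → [15, 16]
3 → replaces 15 → [3, 16]
6 → replaces 16 → [3, 6]
11 → extends → [3, 6, 11]
10 → replaces 11 → [3, 6, 10]
5 → replaces 6 → [3, 5, 10]
15 → extends → [3, 5, 10, 15]
7 → replaces 10 → [3, 5, 7, 15]
19 → extends → [3, 5, 7, 15, 19]
9 → replaces 15 → [3, 5, 7, 9, 19]
Length 5; one witness is 3, 6, 11, 15, 19.

3, 6, 11, 15, 19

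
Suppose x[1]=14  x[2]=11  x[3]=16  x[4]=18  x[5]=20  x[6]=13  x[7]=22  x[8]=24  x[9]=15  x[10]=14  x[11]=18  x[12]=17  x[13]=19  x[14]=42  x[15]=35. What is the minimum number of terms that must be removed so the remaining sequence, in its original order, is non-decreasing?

Fewest deletions = n − (longest non-decreasing subsequence).
i:      1  2  3  4  5  6  7  8  9 10 11 12 13 14 15
x[i]:  14 11 16 18 20 13 22 24 15 14 18 17 19 42 35
dp:     1  1  2  3  4  2  5  6  3  3  4  4  5  7  7
max dp = 7, so deletions = 15 − 7 = 8.

8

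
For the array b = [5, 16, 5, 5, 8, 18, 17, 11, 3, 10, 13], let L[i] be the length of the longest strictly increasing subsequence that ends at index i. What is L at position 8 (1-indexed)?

3

dp[i] = 1 + max{dp[j] : j<i, b[j]<b[i]} (or 1 if no such j):
i:      1  2  3  4  5  6  7  8  9 10 11
b[i]:   5 16  5  5  8 18 17 11  3 10 13
dp:     1  2  1  1  2  3  3  3  1  3  4
At index 8 the value is 3.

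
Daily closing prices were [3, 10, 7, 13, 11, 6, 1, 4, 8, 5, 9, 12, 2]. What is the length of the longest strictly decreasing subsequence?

Let dp[i] be the longest strictly decreasing subsequence ending at i:
i:      1  2  3  4  5  6  7  8  9 10 11 12 13
a[i]:   3 10  7 13 11  6  1  4  8  5  9 12  2
dp:     1  1  2  1  2  3  4  4  3  4  3  2  5
Maximum is 5.

5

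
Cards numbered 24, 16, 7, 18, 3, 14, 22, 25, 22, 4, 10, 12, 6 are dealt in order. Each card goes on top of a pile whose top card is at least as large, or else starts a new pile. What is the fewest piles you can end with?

The minimum number of non-increasing subsequences covering a sequence equals the length of its longest strictly increasing subsequence.
LIS length is 4 (e.g. 16, 18, 22, 25), so 4 piles are needed.

4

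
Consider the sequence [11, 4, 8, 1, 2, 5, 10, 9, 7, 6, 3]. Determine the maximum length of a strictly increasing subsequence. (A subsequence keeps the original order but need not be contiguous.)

Track the smallest tail for each achievable length (strict):
11 → extends → [11]
4 → replaces 11 → [4]
8 → extends → [4, 8]
1 → replaces 4 → [1, 8]
2 → replaces 8 → [1, 2]
5 → extends → [1, 2, 5]
10 → extends → [1, 2, 5, 10]
9 → replaces 10 → [1, 2, 5, 9]
7 → replaces 9 → [1, 2, 5, 7]
6 → replaces 7 → [1, 2, 5, 6]
3 → replaces 5 → [1, 2, 3, 6]
Four tails, so the longest strictly increasing subsequence has length 4 (e.g. 1, 2, 5, 10).

4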